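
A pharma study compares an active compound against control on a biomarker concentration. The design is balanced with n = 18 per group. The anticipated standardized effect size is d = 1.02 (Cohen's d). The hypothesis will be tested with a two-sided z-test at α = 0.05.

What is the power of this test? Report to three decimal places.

Noncentrality parameter: δ = d·√(n/2) = 1.02 × √(18/2) = 3.0600
Critical value for a two-sided test at α = 0.05: z_{α/2} = 1.960.
Power = Φ(δ − 1.960) + Φ(−δ − 1.960) = Φ(1.100) + Φ(-5.020) = 0.8643 + 0.0000 = 0.8643.

Power ≈ 0.864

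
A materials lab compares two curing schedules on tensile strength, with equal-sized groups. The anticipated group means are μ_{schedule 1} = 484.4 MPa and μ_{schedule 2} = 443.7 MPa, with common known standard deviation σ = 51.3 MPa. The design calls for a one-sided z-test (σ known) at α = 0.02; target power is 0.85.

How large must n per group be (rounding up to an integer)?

n = 31 per group

Standardized effect: d = |μ_{schedule 1} − μ_{schedule 2}| / σ = |484.4 − 443.7| / 51.3 = 0.7934
Set Φ(δ − 2.054) = 0.85; then δ − 2.054 = Φ⁻¹(0.85) = 1.036, giving δ = 3.090.
δ = d·√(n/2) ⇒ n = 2(δ/d)² = 2 × (3.090 / 0.7934)² = 30.34.
Rounding up, n = 31 per group.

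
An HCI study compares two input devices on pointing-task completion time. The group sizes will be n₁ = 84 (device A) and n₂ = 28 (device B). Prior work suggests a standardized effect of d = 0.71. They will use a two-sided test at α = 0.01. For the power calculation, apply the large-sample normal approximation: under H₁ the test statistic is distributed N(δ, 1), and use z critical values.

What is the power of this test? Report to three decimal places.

Power ≈ 0.751

Noncentrality parameter: δ = d / √(1/n₁ + 1/n₂) = 0.71 / √(1/84 + 1/28) = 3.2536
Critical value for a two-sided test at α = 0.01: z_{α/2} = 2.576.
Power = Φ(δ − 2.576) + Φ(−δ − 2.576) = Φ(0.678) + Φ(-5.829) = 0.7511 + 0.0000 = 0.7511.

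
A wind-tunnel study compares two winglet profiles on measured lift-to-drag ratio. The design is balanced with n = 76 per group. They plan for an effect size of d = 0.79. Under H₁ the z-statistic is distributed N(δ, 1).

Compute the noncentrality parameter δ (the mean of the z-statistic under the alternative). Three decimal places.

The noncentrality parameter scales effect size by the design's sample-size factor: δ = d·√(n/2) = 0.79 × √(76/2) = 4.8699

δ ≈ 4.870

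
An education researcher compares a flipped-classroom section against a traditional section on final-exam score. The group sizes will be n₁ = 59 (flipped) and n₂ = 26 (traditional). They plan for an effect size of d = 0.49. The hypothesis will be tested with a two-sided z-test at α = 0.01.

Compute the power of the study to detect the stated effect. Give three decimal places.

Power ≈ 0.311

Noncentrality parameter: δ = d / √(1/n₁ + 1/n₂) = 0.49 / √(1/59 + 1/26) = 2.0816
Two-sided α = 0.01 → critical value z_{0.005} = 2.576.
Power = Φ(δ − 2.576) + Φ(−δ − 2.576) = Φ(-0.494) + Φ(-4.657) = 0.3106 + 0.0000 = 0.3106.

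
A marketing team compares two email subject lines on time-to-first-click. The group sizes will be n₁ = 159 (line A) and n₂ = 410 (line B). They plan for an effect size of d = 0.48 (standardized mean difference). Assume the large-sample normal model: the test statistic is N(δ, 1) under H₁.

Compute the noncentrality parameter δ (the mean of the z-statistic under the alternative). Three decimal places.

δ ≈ 5.138

The noncentrality parameter scales effect size by the design's sample-size factor: δ = d / √(1/n₁ + 1/n₂) = 0.48 / √(1/159 + 1/410) = 5.1378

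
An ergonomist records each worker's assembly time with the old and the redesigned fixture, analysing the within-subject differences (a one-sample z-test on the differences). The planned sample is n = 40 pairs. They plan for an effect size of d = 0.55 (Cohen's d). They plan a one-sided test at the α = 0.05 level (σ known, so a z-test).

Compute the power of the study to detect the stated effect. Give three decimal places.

Noncentrality parameter: δ = d·√n = 0.55 × √40 = 3.4785
One-sided α = 0.05 → critical value z_{0.05} = 1.645.
Power = Φ(δ − 1.645) = Φ(1.834) = 0.9666.

Power ≈ 0.967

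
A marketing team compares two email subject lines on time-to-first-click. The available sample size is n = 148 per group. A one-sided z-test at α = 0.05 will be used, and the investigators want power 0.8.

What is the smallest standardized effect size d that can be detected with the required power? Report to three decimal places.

Required noncentrality: δ = z_{0.05} + z_{0.20} = 1.645 + 0.842 = 2.486.
δ = d·√(n/2) ⇒ d = δ/√(n/2) = 2.486/√(148/2) = 0.2890.

d ≈ 0.289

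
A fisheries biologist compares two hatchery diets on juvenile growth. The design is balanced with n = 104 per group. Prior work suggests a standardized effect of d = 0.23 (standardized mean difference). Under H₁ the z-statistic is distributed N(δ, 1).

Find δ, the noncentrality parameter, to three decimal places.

δ = d·√(n/2) = 0.23 × √(104/2) = 1.6586

δ ≈ 1.659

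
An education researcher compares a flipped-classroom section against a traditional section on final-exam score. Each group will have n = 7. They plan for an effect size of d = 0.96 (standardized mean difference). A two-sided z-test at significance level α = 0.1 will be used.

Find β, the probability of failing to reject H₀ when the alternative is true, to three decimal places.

Noncentrality parameter: δ = d·√(n/2) = 0.96 × √(7/2) = 1.7960
Two-sided α = 0.1 → critical value z_{0.05} = 1.645.
Power = Φ(δ − 1.645) + Φ(−δ − 1.645) = Φ(0.151) + Φ(-3.441) = 0.5601 + 0.0003 = 0.5604.
Type II error: β = 1 − power = 1 − 0.5604 = 0.4396.

β ≈ 0.440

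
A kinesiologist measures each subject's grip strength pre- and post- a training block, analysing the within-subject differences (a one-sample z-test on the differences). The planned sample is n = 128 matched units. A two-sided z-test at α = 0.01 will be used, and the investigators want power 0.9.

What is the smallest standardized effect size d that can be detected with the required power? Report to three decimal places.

d ≈ 0.341

Required noncentrality: δ = z_{0.005} + z_{0.10} = 2.576 + 1.282 = 3.857.
(The second rejection-region term Φ(−δ − z_{α/2}) is negligible and dropped.)
δ = d·√n ⇒ d = δ/√n = 3.857/√128 = 0.3409.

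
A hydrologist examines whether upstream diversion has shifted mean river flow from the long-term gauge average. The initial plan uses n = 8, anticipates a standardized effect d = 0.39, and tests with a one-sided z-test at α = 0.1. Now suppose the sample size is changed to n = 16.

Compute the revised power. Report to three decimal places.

Power ≈ 0.610

With n = 16: δ = d·√n = 0.39 × √16 = 1.5600. Critical value z_{0.1} = 1.282.
Revised power = Φ(δ − 1.282) = Φ(0.278) = 0.6097.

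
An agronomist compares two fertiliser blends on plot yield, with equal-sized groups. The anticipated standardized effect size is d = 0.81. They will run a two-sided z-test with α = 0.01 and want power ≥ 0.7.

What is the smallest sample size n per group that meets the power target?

For power 0.7 need Φ(δ − z_{0.005}) = 0.7, so δ = z_{0.005} + z_{0.30} = 2.576 + 0.524 = 3.100.
(For δ > 0 the lower-tail rejection region contributes negligibly to power, so the one-term inversion is standard.)
δ = d·√(n/2) ⇒ n = 2(δ/d)² = 2 × (3.100 / 0.81)² = 29.30.
Rounding up, n = 30 per group.

n = 30 per group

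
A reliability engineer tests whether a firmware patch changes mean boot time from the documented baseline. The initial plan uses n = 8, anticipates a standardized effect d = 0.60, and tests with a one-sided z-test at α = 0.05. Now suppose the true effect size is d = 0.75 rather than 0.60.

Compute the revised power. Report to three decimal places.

With d = 0.75: δ = d·√n = 0.75 × √8 = 2.1213. Critical value z_{0.05} = 1.645.
Revised power = P(Z > 1.645 − δ) = Φ(0.476) = 0.6831.

Power ≈ 0.683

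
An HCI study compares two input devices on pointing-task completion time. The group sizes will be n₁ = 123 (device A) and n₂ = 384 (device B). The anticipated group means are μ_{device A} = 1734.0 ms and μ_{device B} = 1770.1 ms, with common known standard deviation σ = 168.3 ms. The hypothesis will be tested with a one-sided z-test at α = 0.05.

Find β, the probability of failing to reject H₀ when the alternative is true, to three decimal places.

β ≈ 0.335

Standardized effect: d = |μ_{device A} − μ_{device B}| / σ = |1734.0 − 1770.1| / 168.3 = 0.2145
Noncentrality parameter: δ = d / √(1/n₁ + 1/n₂) = 0.2145 / √(1/123 + 1/384) = 2.0703
Critical value for a one-sided test at α = 0.05: z_α = 1.645.
Power = P(Z > 1.645 − δ) = Φ(0.425) = 0.6648.
Type II error: β = 1 − power = 1 − 0.6648 = 0.3352.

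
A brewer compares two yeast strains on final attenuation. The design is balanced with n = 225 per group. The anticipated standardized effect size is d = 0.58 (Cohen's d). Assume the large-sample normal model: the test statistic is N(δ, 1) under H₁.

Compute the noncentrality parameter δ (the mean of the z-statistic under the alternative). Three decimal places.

δ = d·√(n/2) = 0.58 × √(225/2) = 6.1518

δ ≈ 6.152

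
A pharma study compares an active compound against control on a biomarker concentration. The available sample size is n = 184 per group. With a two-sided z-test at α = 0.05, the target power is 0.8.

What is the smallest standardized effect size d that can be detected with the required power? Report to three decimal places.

Need Φ(δ − 1.960) = 0.8, so δ = 1.960 + 0.842 = 2.802.
(Lower-tail contribution to power is negligible for δ > 0.)
δ = d·√(n/2) ⇒ d = δ/√(n/2) = 2.802/√(184/2) = 0.2921.

d ≈ 0.292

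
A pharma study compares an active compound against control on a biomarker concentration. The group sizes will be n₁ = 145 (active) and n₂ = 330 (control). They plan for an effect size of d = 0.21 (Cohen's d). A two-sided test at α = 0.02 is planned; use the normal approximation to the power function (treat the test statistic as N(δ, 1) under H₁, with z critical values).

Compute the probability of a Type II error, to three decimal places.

β ≈ 0.587

Noncentrality parameter: δ = d / √(1/n₁ + 1/n₂) = 0.21 / √(1/145 + 1/330) = 2.1077
Critical value for a two-sided test at α = 0.02: z_{α/2} = 2.326.
Power = Φ(δ − 2.326) + Φ(−δ − 2.326) = Φ(-0.219) + Φ(-4.434) = 0.4135 + 0.0000 = 0.4135.
Type II error: β = 1 − power = 1 − 0.4135 = 0.5865.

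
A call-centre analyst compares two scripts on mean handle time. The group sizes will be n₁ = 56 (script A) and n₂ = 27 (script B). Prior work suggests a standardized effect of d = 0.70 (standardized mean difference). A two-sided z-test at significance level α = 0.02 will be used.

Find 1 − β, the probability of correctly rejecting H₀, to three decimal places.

Power ≈ 0.746

Noncentrality parameter: δ = d / √(1/n₁ + 1/n₂) = 0.70 / √(1/56 + 1/27) = 2.9877
Critical value for a two-sided test at α = 0.02: z_{α/2} = 2.326.
Power = Φ(δ − 2.326) + Φ(−δ − 2.326) = Φ(0.661) + Φ(-5.314) = 0.7458 + 0.0000 = 0.7458.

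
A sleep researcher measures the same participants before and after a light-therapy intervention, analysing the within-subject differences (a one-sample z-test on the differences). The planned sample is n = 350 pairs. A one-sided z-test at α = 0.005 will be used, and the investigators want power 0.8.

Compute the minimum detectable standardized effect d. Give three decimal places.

d ≈ 0.183

Required noncentrality: δ = z_{0.005} + z_{0.20} = 2.576 + 0.842 = 3.417.
δ = d·√n ⇒ d = δ/√n = 3.417/√350 = 0.1827.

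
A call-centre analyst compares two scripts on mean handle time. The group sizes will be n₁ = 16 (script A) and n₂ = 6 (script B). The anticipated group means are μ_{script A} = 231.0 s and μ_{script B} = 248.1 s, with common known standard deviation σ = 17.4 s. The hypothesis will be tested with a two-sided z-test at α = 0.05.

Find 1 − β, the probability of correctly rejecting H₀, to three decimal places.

Power ≈ 0.537

Standardized effect: d = |μ_{script A} − μ_{script B}| / σ = |231.0 − 248.1| / 17.4 = 0.9828
Noncentrality parameter: δ = d / √(1/n₁ + 1/n₂) = 0.9828 / √(1/16 + 1/6) = 2.0529
Two-sided α = 0.05 → critical value z_{0.025} = 1.960.
Power = Φ(δ − 1.960) + Φ(−δ − 1.960) = Φ(0.093) + Φ(-4.013) = 0.5370 + 0.0000 = 0.5371.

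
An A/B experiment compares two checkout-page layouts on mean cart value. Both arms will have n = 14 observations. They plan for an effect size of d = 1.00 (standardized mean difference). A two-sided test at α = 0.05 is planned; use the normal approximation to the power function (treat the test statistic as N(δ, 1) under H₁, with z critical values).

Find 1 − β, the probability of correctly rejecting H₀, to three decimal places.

Power ≈ 0.754

Noncentrality parameter: δ = d·√(n/2) = 1.00 × √(14/2) = 2.6458
Critical value for a two-sided test at α = 0.05: z_{α/2} = 1.960.
Power = Φ(δ − 1.960) + Φ(−δ − 1.960) = Φ(0.686) + Φ(-4.606) = 0.7536 + 0.0000 = 0.7536.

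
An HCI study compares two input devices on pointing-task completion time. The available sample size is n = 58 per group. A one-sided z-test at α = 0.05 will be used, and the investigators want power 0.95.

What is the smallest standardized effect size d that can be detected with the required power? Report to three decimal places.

d ≈ 0.611

Need Φ(δ − 1.645) = 0.95, so δ = 1.645 + 1.645 = 3.290.
δ = d·√(n/2) ⇒ d = δ/√(n/2) = 3.290/√(58/2) = 0.6109.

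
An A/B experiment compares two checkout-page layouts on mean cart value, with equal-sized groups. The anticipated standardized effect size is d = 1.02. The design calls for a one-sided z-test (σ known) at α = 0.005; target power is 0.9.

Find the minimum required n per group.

Set Φ(δ − 2.576) = 0.9; then δ − 2.576 = Φ⁻¹(0.9) = 1.282, giving δ = 3.857.
δ = d·√(n/2) ⇒ n = 2(δ/d)² = 2 × (3.857 / 1.02)² = 28.60.
Rounding up, n = 29 per group.

n = 29 per group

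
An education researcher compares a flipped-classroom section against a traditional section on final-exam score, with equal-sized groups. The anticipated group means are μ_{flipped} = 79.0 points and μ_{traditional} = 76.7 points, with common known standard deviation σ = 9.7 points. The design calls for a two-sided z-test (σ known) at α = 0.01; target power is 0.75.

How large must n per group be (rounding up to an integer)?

Standardized effect: d = |μ_{flipped} − μ_{traditional}| / σ = |79.0 − 76.7| / 9.7 = 0.2371
Set Φ(δ − 2.576) = 0.75; then δ − 2.576 = Φ⁻¹(0.75) = 0.674, giving δ = 3.250.
(Ignoring the negligible lower-tail rejection probability gives the usual closed-form inversion.)
δ = d·√(n/2) ⇒ n = 2(δ/d)² = 2 × (3.250 / 0.2371)² = 375.81.
Round up to the next whole unit.

n = 376 per group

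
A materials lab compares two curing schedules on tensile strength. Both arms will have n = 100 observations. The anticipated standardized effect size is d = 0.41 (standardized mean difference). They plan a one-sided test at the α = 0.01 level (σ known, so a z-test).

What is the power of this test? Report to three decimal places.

Power ≈ 0.717

Noncentrality parameter: δ = d·√(n/2) = 0.41 × √(100/2) = 2.8991
Critical value for a one-sided test at α = 0.01: z_α = 2.326.
Power = P(Z > 2.326 − δ) = Φ(0.573) = 0.7166.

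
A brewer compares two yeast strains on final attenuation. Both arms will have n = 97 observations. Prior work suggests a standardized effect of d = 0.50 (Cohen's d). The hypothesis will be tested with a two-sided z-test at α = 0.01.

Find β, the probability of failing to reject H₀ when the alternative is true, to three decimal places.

β ≈ 0.182

Noncentrality parameter: λ = d·√(n/2) = 0.50 × √(97/2) = 3.4821
Critical value for a two-sided test at α = 0.01: z_{α/2} = 2.576.
Power = Φ(λ − 2.576) + Φ(−λ − 2.576) = Φ(0.906) + Φ(-6.058) = 0.8176 + 0.0000 = 0.8176.
Type II error: β = 1 − power = 1 − 0.8176 = 0.1824.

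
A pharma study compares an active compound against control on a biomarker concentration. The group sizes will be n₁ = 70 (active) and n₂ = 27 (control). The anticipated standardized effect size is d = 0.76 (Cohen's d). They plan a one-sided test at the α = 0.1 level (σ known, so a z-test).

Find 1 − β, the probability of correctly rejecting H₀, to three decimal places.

Noncentrality parameter: δ = d / √(1/n₁ + 1/n₂) = 0.76 / √(1/70 + 1/27) = 3.3547
One-sided α = 0.1 → critical value z_{0.1} = 1.282.
Power = P(Z > 1.282 − δ) = Φ(2.073) = 0.9809.

Power ≈ 0.981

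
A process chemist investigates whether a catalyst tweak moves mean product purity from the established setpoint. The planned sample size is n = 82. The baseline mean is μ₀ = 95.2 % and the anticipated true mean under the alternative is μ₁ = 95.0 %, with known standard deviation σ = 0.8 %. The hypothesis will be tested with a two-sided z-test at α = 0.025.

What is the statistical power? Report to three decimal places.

Standardized effect: d = |μ₁ − μ₀| / σ = |95.0 − 95.2| / 0.8 = 0.2500
Noncentrality parameter: δ = d·√n = 0.2500 × √82 = 2.2638
Critical value for a two-sided test at α = 0.025: z_{α/2} = 2.241.
Power = Φ(δ − 2.241) + Φ(−δ − 2.241) = Φ(0.022) + Φ(-4.505) = 0.5090 + 0.0000 = 0.5090.

Power ≈ 0.509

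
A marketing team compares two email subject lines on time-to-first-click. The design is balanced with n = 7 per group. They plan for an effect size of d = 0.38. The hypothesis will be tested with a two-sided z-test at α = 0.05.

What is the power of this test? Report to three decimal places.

Noncentrality parameter: λ = d·√(n/2) = 0.38 × √(7/2) = 0.7109
Two-sided α = 0.05 → critical value z_{0.025} = 1.960.
Power = Φ(λ − 1.960) + Φ(−λ − 1.960) = Φ(-1.249) + Φ(-2.671) = 0.1058 + 0.0038 = 0.1096.

Power ≈ 0.110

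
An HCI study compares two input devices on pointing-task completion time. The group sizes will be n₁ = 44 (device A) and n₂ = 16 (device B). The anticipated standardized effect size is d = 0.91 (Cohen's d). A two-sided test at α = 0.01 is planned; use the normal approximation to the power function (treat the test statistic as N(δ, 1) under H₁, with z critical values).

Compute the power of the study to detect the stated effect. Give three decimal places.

Power ≈ 0.706

Noncentrality parameter: δ = d / √(1/n₁ + 1/n₂) = 0.91 / √(1/44 + 1/16) = 3.1171
Critical value for a two-sided test at α = 0.01: z_{α/2} = 2.576.
Power = Φ(δ − 2.576) + Φ(−δ − 2.576) = Φ(0.541) + Φ(-5.693) = 0.7058 + 0.0000 = 0.7058.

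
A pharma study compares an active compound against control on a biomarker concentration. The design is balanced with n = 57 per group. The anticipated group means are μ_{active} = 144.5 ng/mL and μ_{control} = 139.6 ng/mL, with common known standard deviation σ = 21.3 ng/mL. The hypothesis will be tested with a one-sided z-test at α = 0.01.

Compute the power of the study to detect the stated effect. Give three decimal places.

Power ≈ 0.136

Standardized effect: d = |μ_{active} − μ_{control}| / σ = |144.5 − 139.6| / 21.3 = 0.2300
Noncentrality parameter: δ = d·√(n/2) = 0.2300 × √(57/2) = 1.2281
One-sided α = 0.01 → critical value z_{0.01} = 2.326.
Power = P(Z > 2.326 − δ) = Φ(-1.098) = 0.1361.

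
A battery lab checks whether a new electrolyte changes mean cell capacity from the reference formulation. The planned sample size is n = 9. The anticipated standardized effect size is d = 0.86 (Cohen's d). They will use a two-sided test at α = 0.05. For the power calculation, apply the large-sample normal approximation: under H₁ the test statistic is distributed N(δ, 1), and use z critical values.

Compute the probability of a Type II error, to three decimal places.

β ≈ 0.268

Noncentrality parameter: δ = d·√n = 0.86 × √9 = 2.5800
Two-sided α = 0.05 → critical value z_{0.025} = 1.960.
Power = Φ(δ − 1.960) + Φ(−δ − 1.960) = Φ(0.620) + Φ(-4.540) = 0.7324 + 0.0000 = 0.7324.
Type II error: β = 1 − power = 1 − 0.7324 = 0.2676.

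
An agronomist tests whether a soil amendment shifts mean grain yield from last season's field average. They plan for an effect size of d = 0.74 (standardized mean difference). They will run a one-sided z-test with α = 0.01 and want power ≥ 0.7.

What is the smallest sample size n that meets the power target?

For power 0.7 need Φ(δ − z_{0.01}) = 0.7, so δ = z_{0.01} + z_{0.30} = 2.326 + 0.524 = 2.851.
δ = d·√n ⇒ n = (δ/d)² = (2.851 / 0.74)² = 14.84.
Rounding up, n = 15.

n = 15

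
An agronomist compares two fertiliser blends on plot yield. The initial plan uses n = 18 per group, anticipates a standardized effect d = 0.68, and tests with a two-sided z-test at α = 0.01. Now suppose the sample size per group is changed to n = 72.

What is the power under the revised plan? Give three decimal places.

With n = 72 per group: δ = d·√(n/2) = 0.68 × √(72/2) = 4.0800. Critical value z_{0.005} = 2.576.
Revised power = Φ(δ − 2.576) + Φ(−δ − 2.576) = Φ(1.504) + Φ(-6.656) = 0.9337 + 0.0000 = 0.9337.

Power ≈ 0.934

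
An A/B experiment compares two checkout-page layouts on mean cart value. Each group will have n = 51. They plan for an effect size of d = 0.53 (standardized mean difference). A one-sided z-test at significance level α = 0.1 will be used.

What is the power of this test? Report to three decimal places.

Power ≈ 0.918

Noncentrality parameter: δ = d·√(n/2) = 0.53 × √(51/2) = 2.6764
One-sided α = 0.1 → critical value z_{0.1} = 1.282.
Power = P(Z > 1.282 − δ) = Φ(1.395) = 0.9185.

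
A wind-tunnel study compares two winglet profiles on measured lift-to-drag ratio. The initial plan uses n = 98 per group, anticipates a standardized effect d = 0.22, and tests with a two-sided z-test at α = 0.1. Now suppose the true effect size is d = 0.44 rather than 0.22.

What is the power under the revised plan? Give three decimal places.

With d = 0.44: δ = d·√(n/2) = 0.44 × √(98/2) = 3.0800. Critical value z_{0.05} = 1.645.
Revised power = Φ(δ − 1.645) + Φ(−δ − 1.645) = Φ(1.435) + Φ(-4.725) = 0.9244 + 0.0000 = 0.9244.

Power ≈ 0.924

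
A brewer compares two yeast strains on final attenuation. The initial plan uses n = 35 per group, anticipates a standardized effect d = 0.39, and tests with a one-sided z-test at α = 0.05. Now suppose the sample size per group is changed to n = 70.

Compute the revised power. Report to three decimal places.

Power ≈ 0.746

With n = 70 per group: δ = d·√(n/2) = 0.39 × √(70/2) = 2.3073. Critical value z_{0.05} = 1.645.
Revised power = P(Z > 1.645 − δ) = Φ(0.662) = 0.7461.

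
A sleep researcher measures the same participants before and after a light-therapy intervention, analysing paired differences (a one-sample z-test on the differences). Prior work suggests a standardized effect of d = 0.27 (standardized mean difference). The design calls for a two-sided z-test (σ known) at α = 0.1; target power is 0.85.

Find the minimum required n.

n = 99

Set Φ(δ − 1.645) = 0.85; then δ − 1.645 = Φ⁻¹(0.85) = 1.036, giving δ = 2.681.
(For δ > 0 the lower-tail rejection region contributes negligibly to power, so the one-term inversion is standard.)
δ = d·√n ⇒ n = (δ/d)² = (2.681 / 0.27)² = 98.62.
Round up to the next whole unit.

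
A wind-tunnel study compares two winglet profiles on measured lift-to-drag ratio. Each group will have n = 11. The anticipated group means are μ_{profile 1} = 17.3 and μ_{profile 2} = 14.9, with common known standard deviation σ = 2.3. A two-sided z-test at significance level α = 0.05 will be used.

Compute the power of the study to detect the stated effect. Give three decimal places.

Standardized effect: d = |μ_{profile 1} − μ_{profile 2}| / σ = |17.3 − 14.9| / 2.3 = 1.0435
Noncentrality parameter: δ = d·√(n/2) = 1.0435 × √(11/2) = 2.4472
Two-sided α = 0.05 → critical value z_{0.025} = 1.960.
Power = Φ(δ − 1.960) + Φ(−δ − 1.960) = Φ(0.487) + Φ(-4.407) = 0.6869 + 0.0000 = 0.6870.

Power ≈ 0.687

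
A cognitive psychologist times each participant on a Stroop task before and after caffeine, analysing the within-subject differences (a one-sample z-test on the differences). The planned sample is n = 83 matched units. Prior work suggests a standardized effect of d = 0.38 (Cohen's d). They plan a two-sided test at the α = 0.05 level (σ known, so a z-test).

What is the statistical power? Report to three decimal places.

Power ≈ 0.933

Noncentrality parameter: δ = d·√n = 0.38 × √83 = 3.4620
Critical value for a two-sided test at α = 0.05: z_{α/2} = 1.960.
Power = Φ(δ − 1.960) + Φ(−δ − 1.960) = Φ(1.502) + Φ(-5.422) = 0.9335 + 0.0000 = 0.9335.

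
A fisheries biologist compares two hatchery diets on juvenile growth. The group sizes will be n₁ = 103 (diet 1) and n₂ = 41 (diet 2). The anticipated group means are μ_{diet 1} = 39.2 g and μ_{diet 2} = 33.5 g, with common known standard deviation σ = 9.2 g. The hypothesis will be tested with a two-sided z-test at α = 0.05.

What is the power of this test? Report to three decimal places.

Standardized effect: d = |μ_{diet 1} − μ_{diet 2}| / σ = |39.2 − 33.5| / 9.2 = 0.6196
Noncentrality parameter: δ = d / √(1/n₁ + 1/n₂) = 0.6196 / √(1/103 + 1/41) = 3.3552
Two-sided α = 0.05 → critical value z_{0.025} = 1.960.
Power = Φ(δ − 1.960) + Φ(−δ − 1.960) = Φ(1.395) + Φ(-5.315) = 0.9185 + 0.0000 = 0.9185.

Power ≈ 0.919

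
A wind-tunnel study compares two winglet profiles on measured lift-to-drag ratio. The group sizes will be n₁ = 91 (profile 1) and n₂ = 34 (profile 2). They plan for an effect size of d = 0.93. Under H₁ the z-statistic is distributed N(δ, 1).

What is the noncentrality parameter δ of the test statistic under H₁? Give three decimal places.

δ = d / √(1/n₁ + 1/n₂) = 0.93 / √(1/91 + 1/34) = 4.6269

δ ≈ 4.627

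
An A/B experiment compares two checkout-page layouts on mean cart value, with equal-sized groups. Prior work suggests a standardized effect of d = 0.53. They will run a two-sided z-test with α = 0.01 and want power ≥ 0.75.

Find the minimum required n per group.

Set Φ(δ − 2.576) = 0.75; then δ − 2.576 = Φ⁻¹(0.75) = 0.674, giving δ = 3.250.
(The Φ(−δ − z_{α/2}) term is vanishingly small for δ > 0 and is dropped in the standard sample-size formula.)
δ = d·√(n/2) ⇒ n = 2(δ/d)² = 2 × (3.250 / 0.53)² = 75.22.
Rounding up, n = 76 per group.

n = 76 per group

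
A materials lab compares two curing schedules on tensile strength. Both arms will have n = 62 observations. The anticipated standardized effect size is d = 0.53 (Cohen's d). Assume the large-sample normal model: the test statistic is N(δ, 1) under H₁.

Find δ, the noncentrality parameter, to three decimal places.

δ ≈ 2.951

δ = d·√(n/2) = 0.53 × √(62/2) = 2.9509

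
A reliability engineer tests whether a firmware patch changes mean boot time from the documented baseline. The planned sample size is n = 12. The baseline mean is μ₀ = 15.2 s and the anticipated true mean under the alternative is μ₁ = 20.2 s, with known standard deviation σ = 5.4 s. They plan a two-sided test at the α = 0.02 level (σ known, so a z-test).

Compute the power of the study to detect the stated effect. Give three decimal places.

Standardized effect: d = |μ₁ − μ₀| / σ = |20.2 − 15.2| / 5.4 = 0.9259
Noncentrality parameter: λ = d·√n = 0.9259 × √12 = 3.2075
Critical value for a two-sided test at α = 0.02: z_{α/2} = 2.326.
Power = Φ(λ − 2.326) + Φ(−λ − 2.326) = Φ(0.881) + Φ(-5.534) = 0.8109 + 0.0000 = 0.8109.

Power ≈ 0.811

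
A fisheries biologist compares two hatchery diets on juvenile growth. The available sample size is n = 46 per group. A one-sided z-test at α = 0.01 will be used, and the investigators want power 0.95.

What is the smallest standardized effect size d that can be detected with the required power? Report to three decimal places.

d ≈ 0.828

Required noncentrality: δ = z_{0.01} + z_{0.05} = 2.326 + 1.645 = 3.971.
δ = d·√(n/2) ⇒ d = δ/√(n/2) = 3.971/√(46/2) = 0.8281.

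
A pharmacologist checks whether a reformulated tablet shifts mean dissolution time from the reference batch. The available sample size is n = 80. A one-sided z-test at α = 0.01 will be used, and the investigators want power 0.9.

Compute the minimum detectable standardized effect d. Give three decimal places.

d ≈ 0.403

Required noncentrality: δ = z_{0.01} + z_{0.10} = 2.326 + 1.282 = 3.608.
δ = d·√n ⇒ d = δ/√n = 3.608/√80 = 0.4034.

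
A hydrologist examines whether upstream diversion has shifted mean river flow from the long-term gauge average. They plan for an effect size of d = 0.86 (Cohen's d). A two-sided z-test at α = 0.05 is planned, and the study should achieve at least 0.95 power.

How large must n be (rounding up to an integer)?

n = 18

For power 0.95 need Φ(δ − z_{0.025}) = 0.95, so δ = z_{0.025} + z_{0.05} = 1.960 + 1.645 = 3.605.
(Ignoring the negligible lower-tail rejection probability gives the usual closed-form inversion.)
δ = d·√n ⇒ n = (δ/d)² = (3.605 / 0.86)² = 17.57.
Round up to the next whole unit.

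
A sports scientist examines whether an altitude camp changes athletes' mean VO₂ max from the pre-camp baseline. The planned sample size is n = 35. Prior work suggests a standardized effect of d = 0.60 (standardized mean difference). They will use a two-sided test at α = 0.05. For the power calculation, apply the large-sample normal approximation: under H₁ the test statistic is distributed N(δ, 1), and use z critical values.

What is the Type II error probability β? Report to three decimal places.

β ≈ 0.056

Noncentrality parameter: λ = d·√n = 0.60 × √35 = 3.5496
Critical value for a two-sided test at α = 0.05: z_{α/2} = 1.960.
Power = Φ(λ − 1.960) + Φ(−λ − 1.960) = Φ(1.590) + Φ(-5.510) = 0.9440 + 0.0000 = 0.9440.
Type II error: β = 1 − power = 1 − 0.9440 = 0.0560.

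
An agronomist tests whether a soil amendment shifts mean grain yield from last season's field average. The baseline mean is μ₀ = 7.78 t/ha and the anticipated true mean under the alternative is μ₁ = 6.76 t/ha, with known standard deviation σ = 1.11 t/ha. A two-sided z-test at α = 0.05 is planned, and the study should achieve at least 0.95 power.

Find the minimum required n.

n = 16

Standardized effect: d = |μ₁ − μ₀| / σ = |6.76 − 7.78| / 1.11 = 0.9189
Set Φ(δ − 1.960) = 0.95; then δ − 1.960 = Φ⁻¹(0.95) = 1.645, giving δ = 3.605.
(Ignoring the negligible lower-tail rejection probability gives the usual closed-form inversion.)
δ = d·√n ⇒ n = (δ/d)² = (3.605 / 0.9189)² = 15.39.
Rounding up, n = 16.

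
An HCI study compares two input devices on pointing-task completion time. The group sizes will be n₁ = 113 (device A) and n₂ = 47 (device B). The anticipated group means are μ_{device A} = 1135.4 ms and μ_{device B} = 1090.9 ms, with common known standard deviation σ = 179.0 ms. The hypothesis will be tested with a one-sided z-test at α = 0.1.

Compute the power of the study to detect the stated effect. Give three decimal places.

Power ≈ 0.560

Standardized effect: d = |μ_{device A} − μ_{device B}| / σ = |1135.4 − 1090.9| / 179.0 = 0.2486
Noncentrality parameter: λ = d / √(1/n₁ + 1/n₂) = 0.2486 / √(1/113 + 1/47) = 1.4323
Critical value for a one-sided test at α = 0.1: z_α = 1.282.
Power = Φ(λ − 1.282) = Φ(0.151) = 0.5599.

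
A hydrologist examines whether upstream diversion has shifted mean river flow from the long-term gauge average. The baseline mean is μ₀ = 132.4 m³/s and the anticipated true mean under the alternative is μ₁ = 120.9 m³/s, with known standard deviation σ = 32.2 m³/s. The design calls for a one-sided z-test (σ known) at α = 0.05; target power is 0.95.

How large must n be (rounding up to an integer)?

n = 85

Standardized effect: d = |μ₁ − μ₀| / σ = |120.9 − 132.4| / 32.2 = 0.3571
For power 0.95 need Φ(δ − z_{0.05}) = 0.95, so δ = z_{0.05} + z_{0.05} = 1.645 + 1.645 = 3.290.
δ = d·√n ⇒ n = (δ/d)² = (3.290 / 0.3571)² = 84.85.
Rounding up, n = 85.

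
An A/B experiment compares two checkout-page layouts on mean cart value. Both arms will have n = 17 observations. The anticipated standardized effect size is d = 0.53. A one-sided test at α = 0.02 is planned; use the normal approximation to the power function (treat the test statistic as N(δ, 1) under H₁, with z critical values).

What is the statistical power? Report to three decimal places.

Noncentrality parameter: δ = d·√(n/2) = 0.53 × √(17/2) = 1.5452
Critical value for a one-sided test at α = 0.02: z_α = 2.054.
Power = Φ(δ − 2.054) = Φ(-0.509) = 0.3055.

Power ≈ 0.306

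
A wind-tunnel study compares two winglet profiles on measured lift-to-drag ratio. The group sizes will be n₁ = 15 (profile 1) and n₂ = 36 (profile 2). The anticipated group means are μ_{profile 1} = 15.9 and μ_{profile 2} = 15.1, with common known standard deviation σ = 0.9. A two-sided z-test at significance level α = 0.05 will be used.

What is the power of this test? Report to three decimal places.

Power ≈ 0.824

Standardized effect: d = |μ_{profile 1} − μ_{profile 2}| / σ = |15.9 − 15.1| / 0.9 = 0.8889
Noncentrality parameter: δ = d / √(1/n₁ + 1/n₂) = 0.8889 / √(1/15 + 1/36) = 2.8924
Critical value for a two-sided test at α = 0.05: z_{α/2} = 1.960.
Power = Φ(δ − 1.960) + Φ(−δ − 1.960) = Φ(0.932) + Φ(-4.852) = 0.8244 + 0.0000 = 0.8244.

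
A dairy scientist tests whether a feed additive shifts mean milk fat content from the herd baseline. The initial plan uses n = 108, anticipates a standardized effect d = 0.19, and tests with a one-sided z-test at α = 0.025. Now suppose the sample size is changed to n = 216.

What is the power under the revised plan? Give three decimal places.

With n = 216: δ = d·√n = 0.19 × √216 = 2.7924. Critical value z_{0.025} = 1.960.
Revised power = Φ(δ − 1.960) = Φ(0.832) = 0.7974.

Power ≈ 0.797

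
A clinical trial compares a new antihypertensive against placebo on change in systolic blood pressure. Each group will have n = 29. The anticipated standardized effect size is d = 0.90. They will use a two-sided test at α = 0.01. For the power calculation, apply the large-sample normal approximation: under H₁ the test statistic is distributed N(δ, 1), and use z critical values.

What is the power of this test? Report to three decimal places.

Power ≈ 0.803

Noncentrality parameter: δ = d·√(n/2) = 0.90 × √(29/2) = 3.4271
Critical value for a two-sided test at α = 0.01: z_{α/2} = 2.576.
Power = Φ(δ − 2.576) + Φ(−δ − 2.576) = Φ(0.851) + Φ(-6.003) = 0.8027 + 0.0000 = 0.8027.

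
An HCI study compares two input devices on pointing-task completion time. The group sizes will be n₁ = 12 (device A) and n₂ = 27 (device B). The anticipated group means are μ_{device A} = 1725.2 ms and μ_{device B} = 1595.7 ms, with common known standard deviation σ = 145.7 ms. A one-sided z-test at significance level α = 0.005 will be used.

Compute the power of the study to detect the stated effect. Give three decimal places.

Standardized effect: d = |μ_{device A} − μ_{device B}| / σ = |1725.2 − 1595.7| / 145.7 = 0.8888
Noncentrality parameter: δ = d / √(1/n₁ + 1/n₂) = 0.8888 / √(1/12 + 1/27) = 2.5618
One-sided α = 0.005 → critical value z_{0.005} = 2.576.
Power = Φ(δ − 2.576) = Φ(-0.014) = 0.4944.

Power ≈ 0.494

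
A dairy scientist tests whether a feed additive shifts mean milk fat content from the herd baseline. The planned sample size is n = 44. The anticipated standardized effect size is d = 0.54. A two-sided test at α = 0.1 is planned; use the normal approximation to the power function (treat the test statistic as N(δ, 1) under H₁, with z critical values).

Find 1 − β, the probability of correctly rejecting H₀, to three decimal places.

Power ≈ 0.974

Noncentrality parameter: δ = d·√n = 0.54 × √44 = 3.5820
Critical value for a two-sided test at α = 0.1: z_{α/2} = 1.645.
Power = Φ(δ − 1.645) + Φ(−δ − 1.645) = Φ(1.937) + Φ(-5.227) = 0.9736 + 0.0000 = 0.9736.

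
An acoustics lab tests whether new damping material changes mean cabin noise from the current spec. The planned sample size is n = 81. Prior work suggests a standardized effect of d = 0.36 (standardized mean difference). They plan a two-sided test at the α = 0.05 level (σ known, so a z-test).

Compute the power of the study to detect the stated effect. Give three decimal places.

Noncentrality parameter: δ = d·√n = 0.36 × √81 = 3.2400
Two-sided α = 0.05 → critical value z_{0.025} = 1.960.
Power = Φ(δ − 1.960) + Φ(−δ − 1.960) = Φ(1.280) + Φ(-5.200) = 0.8997 + 0.0000 = 0.8997.

Power ≈ 0.900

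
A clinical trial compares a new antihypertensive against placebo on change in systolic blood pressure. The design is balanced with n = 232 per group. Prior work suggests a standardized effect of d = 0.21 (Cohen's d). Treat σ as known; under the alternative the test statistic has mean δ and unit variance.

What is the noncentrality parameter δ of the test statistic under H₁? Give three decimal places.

δ = d·√(n/2) = 0.21 × √(232/2) = 2.2618

δ ≈ 2.262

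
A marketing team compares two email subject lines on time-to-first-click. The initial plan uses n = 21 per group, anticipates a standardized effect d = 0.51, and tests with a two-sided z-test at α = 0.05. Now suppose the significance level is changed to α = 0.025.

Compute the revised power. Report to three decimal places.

Power ≈ 0.278

δ = d·√(n/2) = 0.51 × √(21/2) = 1.6526 (unchanged). New critical value: z_{0.0125} = 2.241.
Revised power = Φ(δ − 2.241) + Φ(−δ − 2.241) = Φ(-0.589) + Φ(-3.894) = 0.2780 + 0.0000 = 0.2780.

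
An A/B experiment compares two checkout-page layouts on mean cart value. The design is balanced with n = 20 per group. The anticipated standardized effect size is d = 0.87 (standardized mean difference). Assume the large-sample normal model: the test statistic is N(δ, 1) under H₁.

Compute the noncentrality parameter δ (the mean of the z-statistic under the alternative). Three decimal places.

The noncentrality parameter scales effect size by the design's sample-size factor: δ = d·√(n/2) = 0.87 × √(20/2) = 2.7512

δ ≈ 2.751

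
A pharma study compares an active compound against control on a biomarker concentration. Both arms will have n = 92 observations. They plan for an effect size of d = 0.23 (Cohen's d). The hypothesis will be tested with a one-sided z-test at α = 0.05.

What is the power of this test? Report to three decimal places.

Power ≈ 0.466

Noncentrality parameter: δ = d·√(n/2) = 0.23 × √(92/2) = 1.5599
One-sided α = 0.05 → critical value z_{0.05} = 1.645.
Power = Φ(δ − 1.645) = Φ(-0.085) = 0.4662.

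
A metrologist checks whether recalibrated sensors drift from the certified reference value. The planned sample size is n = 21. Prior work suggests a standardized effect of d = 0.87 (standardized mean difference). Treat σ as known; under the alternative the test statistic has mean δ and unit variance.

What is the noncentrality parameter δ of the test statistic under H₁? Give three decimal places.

δ = d·√n = 0.87 × √21 = 3.9868

δ ≈ 3.987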